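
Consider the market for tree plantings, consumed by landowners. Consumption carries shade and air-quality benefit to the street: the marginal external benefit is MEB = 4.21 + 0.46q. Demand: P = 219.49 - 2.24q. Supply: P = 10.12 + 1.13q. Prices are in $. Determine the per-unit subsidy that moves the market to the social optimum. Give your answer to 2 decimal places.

Social marginal benefit = demand + MEB = 223.70 - 1.78q.
Set SMB = MC: 223.70 - 1.78q = 10.12 + 1.13q → q* = 73.3952.
The Pigouvian subsidy equals MEB at q*: 4.21 + 0.46×73.3952 = 37.9718.

subsidy = $37.97 per unit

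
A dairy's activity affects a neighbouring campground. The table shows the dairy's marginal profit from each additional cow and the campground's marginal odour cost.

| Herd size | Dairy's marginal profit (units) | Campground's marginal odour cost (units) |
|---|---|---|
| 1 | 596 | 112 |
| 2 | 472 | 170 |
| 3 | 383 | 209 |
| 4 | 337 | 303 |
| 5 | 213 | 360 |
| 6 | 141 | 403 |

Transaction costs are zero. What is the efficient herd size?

4

Bargaining reaches the level where marginal profit last exceeds marginal odour cost.
That holds through level 4 (337 ≥ 303) but not at 5 (213 < 360).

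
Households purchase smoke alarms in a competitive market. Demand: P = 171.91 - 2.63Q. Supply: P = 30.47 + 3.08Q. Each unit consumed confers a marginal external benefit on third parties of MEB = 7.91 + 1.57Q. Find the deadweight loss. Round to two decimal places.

Market equilibrium (private): 30.47 + 3.08Q = 171.91 - 2.63Q → Q_m = 24.7706.
Social marginal benefit = demand + MEB = 179.82 - 1.06Q.
Set SMB = MC: 179.82 - 1.06Q = 30.47 + 3.08Q → Q* = 36.0749.
The welfare-loss triangle has base |Q_m − Q*| and height MEB(Q_m) (the vertical gap between SMB and MC is zero at Q* and MEB at Q_m).
DWL = ½ × 11.3043 × 46.7998 = 264.5195.

DWL = 264.52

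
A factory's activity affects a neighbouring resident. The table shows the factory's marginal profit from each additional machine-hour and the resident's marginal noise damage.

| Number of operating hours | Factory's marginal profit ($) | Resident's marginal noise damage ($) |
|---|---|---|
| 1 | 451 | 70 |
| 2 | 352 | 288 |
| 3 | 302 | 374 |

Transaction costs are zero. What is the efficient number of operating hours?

Bargaining reaches the level where marginal profit last exceeds marginal noise damage.
That holds through level 2 (352 ≥ 288) but not at 3 (302 < 374).

2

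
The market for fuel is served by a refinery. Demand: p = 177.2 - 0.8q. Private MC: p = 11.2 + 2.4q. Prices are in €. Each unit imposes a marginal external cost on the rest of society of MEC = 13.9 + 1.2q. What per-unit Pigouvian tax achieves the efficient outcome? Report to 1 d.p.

tax = €55.4 per unit

Social marginal cost = private MC + MEC = 25.1 + 3.6q.
Set SMC = demand: 25.1 + 3.6q = 177.2 - 0.8q → q* = 34.5682.
The Pigouvian tax equals MEC at q*: 13.9 + 1.2×34.5682 = 55.3818.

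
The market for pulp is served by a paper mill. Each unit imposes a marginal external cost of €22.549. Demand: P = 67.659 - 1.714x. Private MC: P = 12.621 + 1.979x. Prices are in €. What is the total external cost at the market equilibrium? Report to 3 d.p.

€336.055

Market equilibrium (private): 12.621 + 1.979x = 67.659 - 1.714x → x_m = 14.9033.
Total external cost = MEC × x_m = 22.549 × 14.9033 = 336.0545.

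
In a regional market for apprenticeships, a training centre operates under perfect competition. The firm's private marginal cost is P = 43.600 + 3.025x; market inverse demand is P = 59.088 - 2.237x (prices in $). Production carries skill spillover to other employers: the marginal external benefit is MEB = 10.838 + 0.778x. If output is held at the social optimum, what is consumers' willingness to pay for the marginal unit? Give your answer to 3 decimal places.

P = $45.954

Social marginal cost = private MC − MEB = 32.762 + 2.247x.
Set SMC = demand: 32.762 + 2.247x = 59.088 - 2.237x → x* = 5.8711.
Consumer price on the demand curve at x*: 59.088 − 2.237×5.8711 = 45.9543.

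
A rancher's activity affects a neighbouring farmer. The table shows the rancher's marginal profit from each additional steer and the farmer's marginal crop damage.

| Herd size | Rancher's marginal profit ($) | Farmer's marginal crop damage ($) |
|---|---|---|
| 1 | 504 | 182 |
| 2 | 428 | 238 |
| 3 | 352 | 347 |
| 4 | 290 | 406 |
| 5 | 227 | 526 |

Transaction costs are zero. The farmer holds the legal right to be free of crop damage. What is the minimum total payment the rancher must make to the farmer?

Efficient level: marginal profit ≥ marginal crop damage through level 3, so k* = 3.
With the farmer holding the right, the rancher must at least compensate total damage at k*: 182 + 238 + 347 = 767.

$767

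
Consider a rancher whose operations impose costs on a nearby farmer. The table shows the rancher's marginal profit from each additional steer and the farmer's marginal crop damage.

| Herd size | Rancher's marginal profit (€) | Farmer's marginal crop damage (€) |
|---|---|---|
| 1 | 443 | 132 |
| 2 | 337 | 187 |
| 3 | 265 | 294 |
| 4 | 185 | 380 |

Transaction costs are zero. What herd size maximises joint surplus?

Bargaining reaches the level where marginal profit last exceeds marginal crop damage.
That holds through level 2 (337 ≥ 187) but not at 3 (265 < 294).

2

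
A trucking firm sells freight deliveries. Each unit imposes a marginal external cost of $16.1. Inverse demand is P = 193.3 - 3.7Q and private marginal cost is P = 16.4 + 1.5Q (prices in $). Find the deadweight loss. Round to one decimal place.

DWL = $24.9

Market equilibrium (private): 16.4 + 1.5Q = 193.3 - 3.7Q → Q_m = 34.0192.
Social marginal cost = private MC + MEC = 32.5 + 1.5Q.
Set SMC = demand: 32.5 + 1.5Q = 193.3 - 3.7Q → Q* = 30.9231.
The loss is the area between SMC and demand from Q* to Q_m; with linear curves that's a triangle of height MEC(Q_m).
DWL = ½ × 3.0961 × 16.1000 = 24.9236.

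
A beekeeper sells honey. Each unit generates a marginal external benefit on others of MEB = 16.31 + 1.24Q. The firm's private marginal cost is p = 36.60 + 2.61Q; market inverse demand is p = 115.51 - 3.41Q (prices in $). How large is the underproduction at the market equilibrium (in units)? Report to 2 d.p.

6.81 units

Market equilibrium (private): 36.60 + 2.61Q = 115.51 - 3.41Q → Q_m = 13.1080.
Social marginal cost = private MC − MEB = 20.29 + 1.37Q.
Set SMC = demand: 20.29 + 1.37Q = 115.51 - 3.41Q → Q* = 19.9205.
Gap = |13.1080 − 19.9205| = 6.8125.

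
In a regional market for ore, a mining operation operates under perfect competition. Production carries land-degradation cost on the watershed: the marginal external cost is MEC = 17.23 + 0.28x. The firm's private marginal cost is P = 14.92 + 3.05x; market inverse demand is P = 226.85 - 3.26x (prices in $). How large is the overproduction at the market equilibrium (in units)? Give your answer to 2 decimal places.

4.04 units

Market equilibrium (private): 14.92 + 3.05x = 226.85 - 3.26x → x_m = 33.5864.
Social marginal cost = private MC + MEC = 32.15 + 3.33x.
Set SMC = demand: 32.15 + 3.33x = 226.85 - 3.26x → x* = 29.5448.
Gap = |33.5864 − 29.5448| = 4.0416.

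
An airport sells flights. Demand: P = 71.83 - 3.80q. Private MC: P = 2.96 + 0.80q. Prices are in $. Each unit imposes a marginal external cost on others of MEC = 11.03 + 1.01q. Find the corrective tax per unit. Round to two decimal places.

Social marginal cost = private MC + MEC = 13.99 + 1.81q.
Set SMC = demand: 13.99 + 1.81q = 71.83 - 3.80q → q* = 10.3102.
The Pigouvian tax equals MEC at q*: 11.03 + 1.01×10.3102 = 21.4433.

tax = $21.44 per unit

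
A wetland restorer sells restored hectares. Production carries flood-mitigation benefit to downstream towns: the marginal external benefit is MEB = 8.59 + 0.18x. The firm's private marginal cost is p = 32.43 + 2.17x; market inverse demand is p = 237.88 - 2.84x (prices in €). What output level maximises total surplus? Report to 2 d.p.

x* = 44.31

Social marginal cost = private MC − MEB = 23.84 + 1.99x.
Set SMC = demand: 23.84 + 1.99x = 237.88 - 2.84x → x* = 44.3147.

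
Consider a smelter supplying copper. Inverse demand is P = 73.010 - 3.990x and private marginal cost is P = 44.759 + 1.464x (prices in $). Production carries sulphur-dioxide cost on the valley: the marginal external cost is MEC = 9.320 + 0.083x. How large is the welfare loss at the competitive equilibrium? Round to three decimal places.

Market equilibrium (private): 44.759 + 1.464x = 73.010 - 3.990x → x_m = 5.1799.
Social marginal cost = private MC + MEC = 54.079 + 1.547x.
Set SMC = demand: 54.079 + 1.547x = 73.010 - 3.990x → x* = 3.4190.
The welfare-loss triangle has base |x_m − x*| and height MEC(x_m) (the vertical gap between SMC and demand is zero at x* and MEC at x_m).
DWL = ½ × 1.7609 × 9.7499 = 8.5843.

DWL = $8.584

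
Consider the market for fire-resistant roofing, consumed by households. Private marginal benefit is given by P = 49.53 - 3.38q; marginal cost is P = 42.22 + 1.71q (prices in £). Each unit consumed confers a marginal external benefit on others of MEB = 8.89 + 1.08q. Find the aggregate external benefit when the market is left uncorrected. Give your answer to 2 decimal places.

£13.88

Market equilibrium (private): 42.22 + 1.71q = 49.53 - 3.38q → q_m = 1.4361.
Total external benefit = ∫₀^{q_m} (8.89 + 1.08q) dq = 8.89×1.4361 + ½×1.08×1.4361² = 13.8806.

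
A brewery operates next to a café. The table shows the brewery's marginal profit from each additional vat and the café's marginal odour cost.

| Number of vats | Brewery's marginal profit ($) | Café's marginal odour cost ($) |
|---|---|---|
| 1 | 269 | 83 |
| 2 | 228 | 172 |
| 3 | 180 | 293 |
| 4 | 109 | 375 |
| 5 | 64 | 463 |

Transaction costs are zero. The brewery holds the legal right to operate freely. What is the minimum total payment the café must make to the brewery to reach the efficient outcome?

$353

Left alone the brewery would choose level 5 (marginal profit stays positive).
Efficient level: k* = 2 (marginal profit ≥ marginal odour cost through 2).
The café must at least cover the brewery's forgone profit from cutting 5→2: 180 + 109 + 64 = 353.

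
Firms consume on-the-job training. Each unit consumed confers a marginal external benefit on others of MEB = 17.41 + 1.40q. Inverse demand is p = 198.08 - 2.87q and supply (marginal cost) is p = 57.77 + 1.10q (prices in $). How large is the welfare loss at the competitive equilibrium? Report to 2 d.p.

DWL = $870.47

Market equilibrium (private): 57.77 + 1.10q = 198.08 - 2.87q → q_m = 35.3426.
Social marginal benefit = demand + MEB = 215.49 - 1.47q.
Set SMB = MC: 215.49 - 1.47q = 57.77 + 1.10q → q* = 61.3696.
Height of the DWL triangle at q_m is SMB(q_m) − MC(q_m) = MEB(q_m) = 66.8896.
DWL = ½ × 26.0270 × 66.8896 = 870.4678.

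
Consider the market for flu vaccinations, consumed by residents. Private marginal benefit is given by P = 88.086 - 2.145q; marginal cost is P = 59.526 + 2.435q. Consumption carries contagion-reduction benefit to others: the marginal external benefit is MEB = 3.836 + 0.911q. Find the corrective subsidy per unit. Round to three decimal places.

subsidy = 11.880 per unit

Social marginal benefit = demand + MEB = 91.922 - 1.234q.
Set SMB = MC: 91.922 - 1.234q = 59.526 + 2.435q → q* = 8.8297.
The Pigouvian subsidy equals MEB at q*: 3.836 + 0.911×8.8297 = 11.8799.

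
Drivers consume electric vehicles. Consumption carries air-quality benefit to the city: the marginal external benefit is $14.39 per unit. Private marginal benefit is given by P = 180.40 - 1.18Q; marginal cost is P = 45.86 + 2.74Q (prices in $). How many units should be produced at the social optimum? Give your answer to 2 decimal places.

Q* = 37.99

Social marginal benefit = demand + MEB = 194.79 - 1.18Q.
Set SMB = MC: 194.79 - 1.18Q = 45.86 + 2.74Q → Q* = 37.9923.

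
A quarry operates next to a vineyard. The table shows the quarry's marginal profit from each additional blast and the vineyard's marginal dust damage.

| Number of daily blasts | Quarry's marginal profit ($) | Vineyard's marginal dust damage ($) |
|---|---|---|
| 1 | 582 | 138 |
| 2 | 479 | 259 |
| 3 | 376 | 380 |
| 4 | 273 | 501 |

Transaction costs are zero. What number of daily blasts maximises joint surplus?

2

Bargaining reaches the level where marginal profit last exceeds marginal dust damage.
That holds through level 2 (479 ≥ 259) but not at 3 (376 < 380).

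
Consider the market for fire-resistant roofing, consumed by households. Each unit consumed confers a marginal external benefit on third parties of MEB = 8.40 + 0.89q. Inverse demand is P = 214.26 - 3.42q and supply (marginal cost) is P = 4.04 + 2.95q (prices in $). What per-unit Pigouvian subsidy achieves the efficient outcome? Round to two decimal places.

Social marginal benefit = demand + MEB = 222.66 - 2.53q.
Set SMB = MC: 222.66 - 2.53q = 4.04 + 2.95q → q* = 39.8942.
The Pigouvian subsidy equals MEB at q*: 8.40 + 0.89×39.8942 = 43.9058.

subsidy = $43.91 per unit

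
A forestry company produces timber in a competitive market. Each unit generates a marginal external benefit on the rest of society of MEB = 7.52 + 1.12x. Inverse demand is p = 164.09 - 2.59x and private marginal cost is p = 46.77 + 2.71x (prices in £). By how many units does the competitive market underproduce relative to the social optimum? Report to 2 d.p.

Market equilibrium (private): 46.77 + 2.71x = 164.09 - 2.59x → x_m = 22.1358.
Social marginal cost = private MC − MEB = 39.25 + 1.59x.
Set SMC = demand: 39.25 + 1.59x = 164.09 - 2.59x → x* = 29.8660.
Gap = |22.1358 − 29.8660| = 7.7302.

7.73 units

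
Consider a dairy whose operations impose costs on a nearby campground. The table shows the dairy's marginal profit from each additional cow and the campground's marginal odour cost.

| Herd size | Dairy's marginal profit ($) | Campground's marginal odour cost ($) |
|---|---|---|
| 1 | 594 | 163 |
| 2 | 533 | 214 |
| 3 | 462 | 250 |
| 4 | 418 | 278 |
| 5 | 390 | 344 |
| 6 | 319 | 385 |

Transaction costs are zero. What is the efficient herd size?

5

Bargaining reaches the level where marginal profit last exceeds marginal odour cost.
That holds through level 5 (390 ≥ 344) but not at 6 (319 < 385).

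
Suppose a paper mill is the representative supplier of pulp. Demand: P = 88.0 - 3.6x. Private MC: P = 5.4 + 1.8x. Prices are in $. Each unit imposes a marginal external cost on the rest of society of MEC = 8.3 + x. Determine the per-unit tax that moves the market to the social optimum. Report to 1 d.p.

tax = $19.9 per unit

Social marginal cost = private MC + MEC = 13.7 + 2.8x.
Set SMC = demand: 13.7 + 2.8x = 88.0 - 3.6x → x* = 11.6094.
The Pigouvian tax equals MEC at x*: 8.3 + 1.0×11.6094 = 19.9094.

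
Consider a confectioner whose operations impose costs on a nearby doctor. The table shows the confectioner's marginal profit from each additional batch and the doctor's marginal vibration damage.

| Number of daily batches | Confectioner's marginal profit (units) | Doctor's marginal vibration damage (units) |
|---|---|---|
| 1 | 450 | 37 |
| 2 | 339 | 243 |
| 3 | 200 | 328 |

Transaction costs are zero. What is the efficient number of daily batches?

2

Bargaining reaches the level where marginal profit last exceeds marginal vibration damage.
That holds through level 2 (339 ≥ 243) but not at 3 (200 < 328).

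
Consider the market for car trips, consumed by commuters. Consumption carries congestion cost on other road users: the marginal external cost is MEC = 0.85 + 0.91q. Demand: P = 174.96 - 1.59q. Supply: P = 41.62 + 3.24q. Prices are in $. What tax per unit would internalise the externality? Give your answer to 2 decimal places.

tax = $21.85 per unit

Social marginal benefit = demand − MEC = 174.11 - 2.50q.
Set SMB = MC: 174.11 - 2.50q = 41.62 + 3.24q → q* = 23.0819.
The Pigouvian tax equals MEC at q*: 0.85 + 0.91×23.0819 = 21.8545.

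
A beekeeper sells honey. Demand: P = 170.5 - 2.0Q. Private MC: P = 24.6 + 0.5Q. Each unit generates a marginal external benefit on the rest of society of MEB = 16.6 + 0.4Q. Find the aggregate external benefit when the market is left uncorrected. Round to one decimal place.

Market equilibrium (private): 24.6 + 0.5Q = 170.5 - 2.0Q → Q_m = 58.3600.
Total external benefit = ∫₀^{Q_m} (16.6 + 0.4Q) dQ = 16.6×58.3600 + ½×0.4×58.3600² = 1649.9539.

1650.0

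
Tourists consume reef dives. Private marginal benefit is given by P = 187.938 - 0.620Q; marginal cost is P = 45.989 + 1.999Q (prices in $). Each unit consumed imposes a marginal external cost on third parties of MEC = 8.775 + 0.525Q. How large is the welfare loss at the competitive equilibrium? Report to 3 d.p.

Market equilibrium (private): 45.989 + 1.999Q = 187.938 - 0.620Q → Q_m = 54.1997.
Social marginal benefit = demand − MEC = 179.163 - 1.145Q.
Set SMB = MC: 179.163 - 1.145Q = 45.989 + 1.999Q → Q* = 42.3581.
The loss is the area between SMB and MC from Q* to Q_m; with linear curves that's a triangle of height MEC(Q_m).
DWL = ½ × 11.8416 × 37.2298 = 220.4302.

DWL = $220.430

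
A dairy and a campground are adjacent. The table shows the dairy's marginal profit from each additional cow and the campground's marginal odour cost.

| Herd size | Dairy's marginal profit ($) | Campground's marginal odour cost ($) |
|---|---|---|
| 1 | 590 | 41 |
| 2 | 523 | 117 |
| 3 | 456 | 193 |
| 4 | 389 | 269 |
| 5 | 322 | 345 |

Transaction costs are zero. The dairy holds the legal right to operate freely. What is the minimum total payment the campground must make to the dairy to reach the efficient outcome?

Left alone the dairy would choose level 5 (marginal profit stays positive).
Efficient level: k* = 4 (marginal profit ≥ marginal odour cost through 4).
The campground must at least cover the dairy's forgone profit from cutting 5→4: 322 = 322.

$322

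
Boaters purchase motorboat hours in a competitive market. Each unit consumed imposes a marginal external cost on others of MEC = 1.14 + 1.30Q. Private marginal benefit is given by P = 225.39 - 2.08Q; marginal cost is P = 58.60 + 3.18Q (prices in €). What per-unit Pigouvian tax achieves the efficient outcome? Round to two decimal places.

Social marginal benefit = demand − MEC = 224.25 - 3.38Q.
Set SMB = MC: 224.25 - 3.38Q = 58.60 + 3.18Q → Q* = 25.2515.
The Pigouvian tax equals MEC at Q*: 1.14 + 1.30×25.2515 = 33.9670.

tax = €33.97 per unit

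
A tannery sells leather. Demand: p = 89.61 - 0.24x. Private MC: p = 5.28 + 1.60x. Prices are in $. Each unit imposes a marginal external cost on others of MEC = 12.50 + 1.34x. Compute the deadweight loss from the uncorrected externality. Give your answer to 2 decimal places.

Market equilibrium (private): 5.28 + 1.60x = 89.61 - 0.24x → x_m = 45.8315.
Social marginal cost = private MC + MEC = 17.78 + 2.94x.
Set SMC = demand: 17.78 + 2.94x = 89.61 - 0.24x → x* = 22.5881.
Between x* and x_m the wedge SMC − demand runs linearly from 0 to MEC(x_m), so the loss is a triangle.
DWL = ½ × 23.2434 × 73.9142 = 859.0087.

DWL = $859.01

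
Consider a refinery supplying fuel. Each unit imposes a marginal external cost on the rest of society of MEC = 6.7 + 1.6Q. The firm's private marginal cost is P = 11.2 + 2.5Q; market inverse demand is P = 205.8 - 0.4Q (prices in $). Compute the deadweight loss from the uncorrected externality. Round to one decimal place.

DWL = $1445.7

Market equilibrium (private): 11.2 + 2.5Q = 205.8 - 0.4Q → Q_m = 67.1034.
Social marginal cost = private MC + MEC = 17.9 + 4.1Q.
Set SMC = demand: 17.9 + 4.1Q = 205.8 - 0.4Q → Q* = 41.7556.
Height of the DWL triangle at Q_m is SMC(Q_m) − demand(Q_m) = MEC(Q_m) = 114.0655.
DWL = ½ × 25.3478 × 114.0655 = 1445.6547.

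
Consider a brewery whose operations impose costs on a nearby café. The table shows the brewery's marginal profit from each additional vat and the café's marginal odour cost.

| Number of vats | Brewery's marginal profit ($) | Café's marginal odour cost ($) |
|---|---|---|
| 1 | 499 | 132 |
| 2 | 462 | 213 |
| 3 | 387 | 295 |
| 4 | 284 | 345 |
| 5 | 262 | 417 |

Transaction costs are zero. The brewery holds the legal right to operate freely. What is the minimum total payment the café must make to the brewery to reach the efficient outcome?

$546

Left alone the brewery would choose level 5 (marginal profit stays positive).
Efficient level: k* = 3 (marginal profit ≥ marginal odour cost through 3).
The café must at least cover the brewery's forgone profit from cutting 5→3: 284 + 262 = 546.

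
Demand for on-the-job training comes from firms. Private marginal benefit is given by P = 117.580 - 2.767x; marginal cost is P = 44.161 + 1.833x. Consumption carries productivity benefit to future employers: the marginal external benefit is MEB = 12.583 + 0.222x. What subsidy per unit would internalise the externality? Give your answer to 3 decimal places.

subsidy = 16.944 per unit

Social marginal benefit = demand + MEB = 130.163 - 2.545x.
Set SMB = MC: 130.163 - 2.545x = 44.161 + 1.833x → x* = 19.6441.
The Pigouvian subsidy equals MEB at x*: 12.583 + 0.222×19.6441 = 16.9440.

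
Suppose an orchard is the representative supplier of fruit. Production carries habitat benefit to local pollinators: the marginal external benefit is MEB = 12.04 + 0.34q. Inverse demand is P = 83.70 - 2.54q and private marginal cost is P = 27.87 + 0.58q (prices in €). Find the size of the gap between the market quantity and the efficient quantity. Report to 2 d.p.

6.52 units

Market equilibrium (private): 27.87 + 0.58q = 83.70 - 2.54q → q_m = 17.8942.
Social marginal cost = private MC − MEB = 15.83 + 0.24q.
Set SMC = demand: 15.83 + 0.24q = 83.70 - 2.54q → q* = 24.4137.
Gap = |17.8942 − 24.4137| = 6.5195.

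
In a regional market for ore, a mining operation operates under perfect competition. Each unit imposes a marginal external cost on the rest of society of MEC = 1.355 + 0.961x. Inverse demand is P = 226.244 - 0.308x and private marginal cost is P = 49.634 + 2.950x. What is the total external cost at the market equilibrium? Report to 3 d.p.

Market equilibrium (private): 49.634 + 2.950x = 226.244 - 0.308x → x_m = 54.2081.
Total external cost = ∫₀^{x_m} (1.355 + 0.961x) dx = 1.355×54.2081 + ½×0.961×54.2081² = 1485.4099.

1485.410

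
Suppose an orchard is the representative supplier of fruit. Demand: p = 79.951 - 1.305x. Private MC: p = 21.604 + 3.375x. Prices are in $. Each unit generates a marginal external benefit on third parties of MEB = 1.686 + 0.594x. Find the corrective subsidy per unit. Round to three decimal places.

subsidy = $10.413 per unit

Social marginal cost = private MC − MEB = 19.918 + 2.781x.
Set SMC = demand: 19.918 + 2.781x = 79.951 - 1.305x → x* = 14.6924.
The Pigouvian subsidy equals MEB at x*: 1.686 + 0.594×14.6924 = 10.4133.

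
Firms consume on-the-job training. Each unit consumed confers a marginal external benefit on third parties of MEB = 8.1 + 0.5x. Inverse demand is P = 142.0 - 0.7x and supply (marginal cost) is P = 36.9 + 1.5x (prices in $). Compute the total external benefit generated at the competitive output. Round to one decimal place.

Market equilibrium (private): 36.9 + 1.5x = 142.0 - 0.7x → x_m = 47.7727.
Total external benefit = ∫₀^{x_m} (8.1 + 0.5x) dx = 8.1×47.7727 + ½×0.5×47.7727² = 957.5166.

$957.5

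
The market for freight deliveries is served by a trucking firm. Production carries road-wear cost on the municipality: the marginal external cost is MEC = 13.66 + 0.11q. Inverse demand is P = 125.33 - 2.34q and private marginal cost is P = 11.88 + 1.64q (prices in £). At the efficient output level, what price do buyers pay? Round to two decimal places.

P = £68.24

Social marginal cost = private MC + MEC = 25.54 + 1.75q.
Set SMC = demand: 25.54 + 1.75q = 125.33 - 2.34q → q* = 24.3985.
Consumer price on the demand curve at q*: 125.33 − 2.34×24.3985 = 68.2375.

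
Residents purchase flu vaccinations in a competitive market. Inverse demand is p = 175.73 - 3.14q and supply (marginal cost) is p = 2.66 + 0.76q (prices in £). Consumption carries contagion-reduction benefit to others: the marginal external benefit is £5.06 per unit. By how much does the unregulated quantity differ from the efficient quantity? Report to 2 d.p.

1.30 units

Market equilibrium (private): 2.66 + 0.76q = 175.73 - 3.14q → q_m = 44.3769.
Social marginal benefit = demand + MEB = 180.79 - 3.14q.
Set SMB = MC: 180.79 - 3.14q = 2.66 + 0.76q → q* = 45.6744.
Gap = |44.3769 − 45.6744| = 1.2975.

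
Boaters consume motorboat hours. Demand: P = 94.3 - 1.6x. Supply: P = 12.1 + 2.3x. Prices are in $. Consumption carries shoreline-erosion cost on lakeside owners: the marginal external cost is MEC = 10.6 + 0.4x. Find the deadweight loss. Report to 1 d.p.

Market equilibrium (private): 12.1 + 2.3x = 94.3 - 1.6x → x_m = 21.0769.
Social marginal benefit = demand − MEC = 83.7 - 2.0x.
Set SMB = MC: 83.7 - 2.0x = 12.1 + 2.3x → x* = 16.6512.
The loss is the area between SMB and MC from x* to x_m; with linear curves that's a triangle of height MEC(x_m).
DWL = ½ × 4.4257 × 19.0308 = 42.1123.

DWL = $42.1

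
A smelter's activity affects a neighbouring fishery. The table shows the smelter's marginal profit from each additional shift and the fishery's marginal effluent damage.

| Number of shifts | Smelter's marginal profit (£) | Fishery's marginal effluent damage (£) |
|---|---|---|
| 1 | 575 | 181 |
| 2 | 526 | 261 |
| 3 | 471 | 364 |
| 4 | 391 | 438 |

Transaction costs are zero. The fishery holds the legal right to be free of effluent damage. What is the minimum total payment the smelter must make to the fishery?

£806

Efficient level: marginal profit ≥ marginal effluent damage through level 3, so k* = 3.
With the fishery holding the right, the smelter must at least compensate total damage at k*: 181 + 261 + 364 = 806.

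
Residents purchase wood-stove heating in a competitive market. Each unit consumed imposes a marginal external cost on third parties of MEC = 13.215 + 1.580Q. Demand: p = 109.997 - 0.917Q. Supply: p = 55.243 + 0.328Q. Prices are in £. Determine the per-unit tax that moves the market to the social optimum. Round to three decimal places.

Social marginal benefit = demand − MEC = 96.782 - 2.497Q.
Set SMB = MC: 96.782 - 2.497Q = 55.243 + 0.328Q → Q* = 14.7041.
The Pigouvian tax equals MEC at Q*: 13.215 + 1.580×14.7041 = 36.4475.

tax = £36.447 per unit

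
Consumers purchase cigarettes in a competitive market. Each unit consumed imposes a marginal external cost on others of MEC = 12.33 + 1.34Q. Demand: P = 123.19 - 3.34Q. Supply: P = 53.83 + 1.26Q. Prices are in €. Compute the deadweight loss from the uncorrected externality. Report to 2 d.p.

DWL = €89.10

Market equilibrium (private): 53.83 + 1.26Q = 123.19 - 3.34Q → Q_m = 15.0783.
Social marginal benefit = demand − MEC = 110.86 - 4.68Q.
Set SMB = MC: 110.86 - 4.68Q = 53.83 + 1.26Q → Q* = 9.6010.
The loss is the area between SMB and MC from Q* to Q_m; with linear curves that's a triangle of height MEC(Q_m).
DWL = ½ × 5.4773 × 32.5349 = 89.1017.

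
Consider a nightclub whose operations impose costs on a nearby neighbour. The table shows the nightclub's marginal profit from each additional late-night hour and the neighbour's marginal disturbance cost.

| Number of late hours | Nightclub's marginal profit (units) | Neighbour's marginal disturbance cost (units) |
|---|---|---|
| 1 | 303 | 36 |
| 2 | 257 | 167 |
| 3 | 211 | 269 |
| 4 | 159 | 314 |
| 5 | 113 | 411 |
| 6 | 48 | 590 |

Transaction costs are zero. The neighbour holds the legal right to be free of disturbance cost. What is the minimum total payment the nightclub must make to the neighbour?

Efficient level: marginal profit ≥ marginal disturbance cost through level 2, so k* = 2.
With the neighbour holding the right, the nightclub must at least compensate total damage at k*: 36 + 167 = 203.

203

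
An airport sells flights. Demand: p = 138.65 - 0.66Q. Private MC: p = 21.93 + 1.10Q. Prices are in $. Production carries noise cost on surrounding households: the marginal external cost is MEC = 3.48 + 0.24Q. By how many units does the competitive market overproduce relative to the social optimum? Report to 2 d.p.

Market equilibrium (private): 21.93 + 1.10Q = 138.65 - 0.66Q → Q_m = 66.3182.
Social marginal cost = private MC + MEC = 25.41 + 1.34Q.
Set SMC = demand: 25.41 + 1.34Q = 138.65 - 0.66Q → Q* = 56.6200.
Gap = |66.3182 − 56.6200| = 9.6982.

9.70 units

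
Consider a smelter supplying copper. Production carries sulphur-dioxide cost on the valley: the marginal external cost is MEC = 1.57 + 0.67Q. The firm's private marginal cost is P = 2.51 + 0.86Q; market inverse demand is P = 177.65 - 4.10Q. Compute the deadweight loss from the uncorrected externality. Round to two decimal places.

Market equilibrium (private): 2.51 + 0.86Q = 177.65 - 4.10Q → Q_m = 35.3105.
Social marginal cost = private MC + MEC = 4.08 + 1.53Q.
Set SMC = demand: 4.08 + 1.53Q = 177.65 - 4.10Q → Q* = 30.8295.
The welfare-loss triangle has base |Q_m − Q*| and height MEC(Q_m) (the vertical gap between SMC and demand is zero at Q* and MEC at Q_m).
DWL = ½ × 4.4810 × 25.2280 = 56.5233.

DWL = 56.52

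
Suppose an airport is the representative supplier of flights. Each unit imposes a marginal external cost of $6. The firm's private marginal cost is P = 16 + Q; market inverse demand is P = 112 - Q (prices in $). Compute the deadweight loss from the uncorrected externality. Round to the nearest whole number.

DWL = $9

Market equilibrium (private): 16 + Q = 112 - Q → Q_m = 48.0000.
Social marginal cost = private MC + MEC = 22 + Q.
Set SMC = demand: 22 + Q = 112 - Q → Q* = 45.0000.
The loss is the area between SMC and demand from Q* to Q_m; with linear curves that's a triangle of height MEC(Q_m).
DWL = ½ × 3.0000 × 6.0000 = 9.0000.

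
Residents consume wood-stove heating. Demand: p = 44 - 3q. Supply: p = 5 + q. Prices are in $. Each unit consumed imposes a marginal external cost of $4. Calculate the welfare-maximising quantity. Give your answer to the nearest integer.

q* = 9

Social marginal benefit = demand − MEC = 40 - 3q.
Set SMB = MC: 40 - 3q = 5 + q → q* = 8.7500.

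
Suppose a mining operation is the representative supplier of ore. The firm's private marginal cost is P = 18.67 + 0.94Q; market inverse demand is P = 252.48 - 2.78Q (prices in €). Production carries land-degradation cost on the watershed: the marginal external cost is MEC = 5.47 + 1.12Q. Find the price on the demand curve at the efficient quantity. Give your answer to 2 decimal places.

Social marginal cost = private MC + MEC = 24.14 + 2.06Q.
Set SMC = demand: 24.14 + 2.06Q = 252.48 - 2.78Q → Q* = 47.1777.
Consumer price on the demand curve at Q*: 252.48 − 2.78×47.1777 = 121.3260.

P = €121.33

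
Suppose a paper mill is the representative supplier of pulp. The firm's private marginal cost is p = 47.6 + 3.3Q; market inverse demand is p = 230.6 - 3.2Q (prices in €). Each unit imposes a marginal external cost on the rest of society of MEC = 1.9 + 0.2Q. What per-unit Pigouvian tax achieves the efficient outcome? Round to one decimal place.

tax = €7.3 per unit

Social marginal cost = private MC + MEC = 49.5 + 3.5Q.
Set SMC = demand: 49.5 + 3.5Q = 230.6 - 3.2Q → Q* = 27.0299.
The Pigouvian tax equals MEC at Q*: 1.9 + 0.2×27.0299 = 7.3060.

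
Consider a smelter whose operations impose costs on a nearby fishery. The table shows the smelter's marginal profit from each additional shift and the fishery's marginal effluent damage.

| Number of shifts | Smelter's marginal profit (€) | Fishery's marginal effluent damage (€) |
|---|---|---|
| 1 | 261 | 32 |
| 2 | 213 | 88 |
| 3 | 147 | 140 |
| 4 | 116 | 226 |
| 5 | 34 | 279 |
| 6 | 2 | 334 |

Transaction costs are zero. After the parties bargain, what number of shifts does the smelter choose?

Bargaining reaches the level where marginal profit last exceeds marginal effluent damage.
That holds through level 3 (147 ≥ 140) but not at 4 (116 < 226).

3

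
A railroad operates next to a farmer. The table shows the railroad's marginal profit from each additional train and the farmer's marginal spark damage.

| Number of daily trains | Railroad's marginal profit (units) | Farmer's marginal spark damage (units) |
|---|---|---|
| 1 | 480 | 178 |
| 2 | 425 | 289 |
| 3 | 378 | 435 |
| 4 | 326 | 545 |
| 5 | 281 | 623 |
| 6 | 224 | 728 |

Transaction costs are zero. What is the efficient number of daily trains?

2

Bargaining reaches the level where marginal profit last exceeds marginal spark damage.
That holds through level 2 (425 ≥ 289) but not at 3 (378 < 435).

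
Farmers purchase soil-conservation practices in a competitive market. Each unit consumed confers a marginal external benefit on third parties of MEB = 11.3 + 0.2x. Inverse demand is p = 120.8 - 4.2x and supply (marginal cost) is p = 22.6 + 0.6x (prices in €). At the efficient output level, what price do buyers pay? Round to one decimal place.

P = €20.8

Social marginal benefit = demand + MEB = 132.1 - 4.0x.
Set SMB = MC: 132.1 - 4.0x = 22.6 + 0.6x → x* = 23.8043.
Consumer price on the demand curve at x*: 120.8 − 4.2×23.8043 = 20.8219.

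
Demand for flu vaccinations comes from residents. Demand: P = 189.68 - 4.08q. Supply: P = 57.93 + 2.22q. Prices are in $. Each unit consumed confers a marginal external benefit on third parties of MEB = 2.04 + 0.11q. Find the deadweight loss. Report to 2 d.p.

DWL = $1.52

Market equilibrium (private): 57.93 + 2.22q = 189.68 - 4.08q → q_m = 20.9127.
Social marginal benefit = demand + MEB = 191.72 - 3.97q.
Set SMB = MC: 191.72 - 3.97q = 57.93 + 2.22q → q* = 21.6139.
Between q* and q_m the wedge SMB − MC runs linearly from 0 to MEB(q_m), so the loss is a triangle.
DWL = ½ × 0.7012 × 4.3404 = 1.5217.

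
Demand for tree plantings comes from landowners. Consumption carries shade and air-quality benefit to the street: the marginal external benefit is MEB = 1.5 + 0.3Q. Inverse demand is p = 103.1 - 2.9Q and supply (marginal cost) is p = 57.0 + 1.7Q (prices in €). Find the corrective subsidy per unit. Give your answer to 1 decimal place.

subsidy = €4.8 per unit

Social marginal benefit = demand + MEB = 104.6 - 2.6Q.
Set SMB = MC: 104.6 - 2.6Q = 57.0 + 1.7Q → Q* = 11.0698.
The Pigouvian subsidy equals MEB at Q*: 1.5 + 0.3×11.0698 = 4.8209.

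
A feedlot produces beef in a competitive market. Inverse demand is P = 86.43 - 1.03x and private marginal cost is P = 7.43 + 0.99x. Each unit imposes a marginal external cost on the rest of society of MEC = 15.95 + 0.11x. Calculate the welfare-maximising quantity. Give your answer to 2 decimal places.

Social marginal cost = private MC + MEC = 23.38 + 1.10x.
Set SMC = demand: 23.38 + 1.10x = 86.43 - 1.03x → x* = 29.6009.

x* = 29.60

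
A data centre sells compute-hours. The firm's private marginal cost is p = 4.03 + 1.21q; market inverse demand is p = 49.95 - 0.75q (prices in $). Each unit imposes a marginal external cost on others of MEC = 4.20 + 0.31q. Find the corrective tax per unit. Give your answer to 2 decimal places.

Social marginal cost = private MC + MEC = 8.23 + 1.52q.
Set SMC = demand: 8.23 + 1.52q = 49.95 - 0.75q → q* = 18.3789.
The Pigouvian tax equals MEC at q*: 4.20 + 0.31×18.3789 = 9.8975.

tax = $9.90 per unit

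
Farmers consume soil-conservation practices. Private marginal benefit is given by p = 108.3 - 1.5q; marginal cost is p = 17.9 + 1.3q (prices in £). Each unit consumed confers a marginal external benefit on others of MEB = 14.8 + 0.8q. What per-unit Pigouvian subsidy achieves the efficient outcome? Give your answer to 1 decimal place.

subsidy = £56.9 per unit

Social marginal benefit = demand + MEB = 123.1 - 0.7q.
Set SMB = MC: 123.1 - 0.7q = 17.9 + 1.3q → q* = 52.6000.
The Pigouvian subsidy equals MEB at q*: 14.8 + 0.8×52.6000 = 56.8800.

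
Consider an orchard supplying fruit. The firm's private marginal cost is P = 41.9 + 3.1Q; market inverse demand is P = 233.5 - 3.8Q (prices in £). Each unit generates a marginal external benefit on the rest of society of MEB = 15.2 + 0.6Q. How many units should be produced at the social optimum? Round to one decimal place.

Social marginal cost = private MC − MEB = 26.7 + 2.5Q.
Set SMC = demand: 26.7 + 2.5Q = 233.5 - 3.8Q → Q* = 32.8254.

Q* = 32.8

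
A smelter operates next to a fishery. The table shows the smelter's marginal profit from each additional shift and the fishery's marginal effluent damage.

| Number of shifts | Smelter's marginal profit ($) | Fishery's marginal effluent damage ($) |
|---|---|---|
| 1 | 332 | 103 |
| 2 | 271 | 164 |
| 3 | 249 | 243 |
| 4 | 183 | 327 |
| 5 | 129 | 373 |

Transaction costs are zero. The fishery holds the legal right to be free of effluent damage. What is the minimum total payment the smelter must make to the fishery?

Efficient level: marginal profit ≥ marginal effluent damage through level 3, so k* = 3.
With the fishery holding the right, the smelter must at least compensate total damage at k*: 103 + 164 + 243 = 510.

$510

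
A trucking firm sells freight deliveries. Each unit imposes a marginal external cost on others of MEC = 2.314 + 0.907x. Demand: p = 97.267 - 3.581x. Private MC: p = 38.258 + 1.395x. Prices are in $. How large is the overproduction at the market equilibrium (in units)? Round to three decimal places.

2.222 units

Market equilibrium (private): 38.258 + 1.395x = 97.267 - 3.581x → x_m = 11.8587.
Social marginal cost = private MC + MEC = 40.572 + 2.302x.
Set SMC = demand: 40.572 + 2.302x = 97.267 - 3.581x → x* = 9.6371.
Gap = |11.8587 − 9.6371| = 2.2216.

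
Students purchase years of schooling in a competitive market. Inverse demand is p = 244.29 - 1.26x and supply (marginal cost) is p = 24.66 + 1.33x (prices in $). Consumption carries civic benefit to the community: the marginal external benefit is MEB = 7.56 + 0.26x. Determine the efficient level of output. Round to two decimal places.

x* = 97.51

Social marginal benefit = demand + MEB = 251.85 - x.
Set SMB = MC: 251.85 - x = 24.66 + 1.33x → x* = 97.5064.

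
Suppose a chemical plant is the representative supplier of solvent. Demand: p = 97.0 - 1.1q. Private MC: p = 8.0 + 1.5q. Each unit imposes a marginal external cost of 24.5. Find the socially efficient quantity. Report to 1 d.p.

Social marginal cost = private MC + MEC = 32.5 + 1.5q.
Set SMC = demand: 32.5 + 1.5q = 97.0 - 1.1q → q* = 24.8077.

q* = 24.8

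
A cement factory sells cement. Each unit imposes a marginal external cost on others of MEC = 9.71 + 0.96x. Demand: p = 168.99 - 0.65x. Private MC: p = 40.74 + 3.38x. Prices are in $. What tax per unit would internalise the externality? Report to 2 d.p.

Social marginal cost = private MC + MEC = 50.45 + 4.34x.
Set SMC = demand: 50.45 + 4.34x = 168.99 - 0.65x → x* = 23.7555.
The Pigouvian tax equals MEC at x*: 9.71 + 0.96×23.7555 = 32.5153.

tax = $32.52 per unit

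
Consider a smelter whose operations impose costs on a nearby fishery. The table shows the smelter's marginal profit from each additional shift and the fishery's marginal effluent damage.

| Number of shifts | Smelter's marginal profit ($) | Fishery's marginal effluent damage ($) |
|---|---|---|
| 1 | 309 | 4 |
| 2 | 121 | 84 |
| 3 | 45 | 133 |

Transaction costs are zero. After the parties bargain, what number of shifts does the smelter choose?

2

Bargaining reaches the level where marginal profit last exceeds marginal effluent damage.
That holds through level 2 (121 ≥ 84) but not at 3 (45 < 133).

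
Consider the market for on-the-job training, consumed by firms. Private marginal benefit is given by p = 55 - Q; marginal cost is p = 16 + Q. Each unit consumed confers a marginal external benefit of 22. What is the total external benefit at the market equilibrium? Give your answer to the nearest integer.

429

Market equilibrium (private): 16 + Q = 55 - Q → Q_m = 19.5000.
Total external benefit = MEB × Q_m = 22 × 19.5000 = 429.0000.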